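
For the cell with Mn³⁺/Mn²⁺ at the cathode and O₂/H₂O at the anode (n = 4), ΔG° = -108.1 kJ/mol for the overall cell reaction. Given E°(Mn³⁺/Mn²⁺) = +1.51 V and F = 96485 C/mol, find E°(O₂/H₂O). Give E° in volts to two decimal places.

E°cell = −ΔG°/(nF) = −(-108.1×10³)/((4)(96485)) = +0.280 V.
Since Mn³⁺/Mn²⁺ is the cathode and O₂/H₂O the anode, E°cell = E°(Mn³⁺/Mn²⁺) − E°(O₂/H₂O).
So E°(O₂/H₂O) = E°(Mn³⁺/Mn²⁺) − E°cell = (+1.51) − (+0.280) = +1.23 V.

+1.23 V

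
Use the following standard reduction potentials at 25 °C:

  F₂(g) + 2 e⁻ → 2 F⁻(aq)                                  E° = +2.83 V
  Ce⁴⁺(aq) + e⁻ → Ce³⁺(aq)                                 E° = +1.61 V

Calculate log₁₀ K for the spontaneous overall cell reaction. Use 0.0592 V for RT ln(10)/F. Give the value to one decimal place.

Cathode: F₂/F⁻; anode: Ce⁴⁺/Ce³⁺. E°cell = +1.22 V, n = 2.
log K = nE°cell / 0.0592 = (2)(+1.22) / 0.0592 = 41.2.

41.2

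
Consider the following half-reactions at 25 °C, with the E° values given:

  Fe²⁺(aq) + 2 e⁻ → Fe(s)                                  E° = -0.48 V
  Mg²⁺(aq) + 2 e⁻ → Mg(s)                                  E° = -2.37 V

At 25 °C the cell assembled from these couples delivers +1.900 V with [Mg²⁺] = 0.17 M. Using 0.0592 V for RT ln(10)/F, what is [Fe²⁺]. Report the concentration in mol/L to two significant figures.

0.37 M

Fe²⁺/Fe is the cathode, Mg²⁺/Mg the anode: E°cell = +1.89 V, n = 2.
Overall reaction: Fe²⁺(aq) + Mg(s) → Fe(s) + Mg²⁺(aq); Q = [Mg²⁺]^1/[Fe²⁺]^1.
From E = E° − (0.0592/n) log Q: log Q = (E° − E)·n/0.0592 = (+1.89 − (+1.900))·2/0.0592 = -0.3378.
So 1·log[Fe²⁺] = 1·log(0.17) − log Q = -0.7696 − (-0.3378) = -0.4318; [Fe²⁺] = 10^(-0.4318) ≈ 0.37 M.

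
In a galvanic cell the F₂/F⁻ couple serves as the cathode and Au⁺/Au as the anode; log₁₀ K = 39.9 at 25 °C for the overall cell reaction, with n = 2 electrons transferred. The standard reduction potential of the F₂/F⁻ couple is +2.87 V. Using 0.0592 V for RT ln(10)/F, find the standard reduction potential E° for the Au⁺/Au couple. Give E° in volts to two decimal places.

+1.69 V

E°cell = (0.0592/n)·log K = (0.0592/2)(39.9) = +1.181 V.
Since F₂/F⁻ is the cathode and Au⁺/Au the anode, E°cell = E°(F₂/F⁻) − E°(Au⁺/Au).
So E°(Au⁺/Au) = E°(F₂/F⁻) − E°cell = (+2.87) − (+1.181) = +1.69 V.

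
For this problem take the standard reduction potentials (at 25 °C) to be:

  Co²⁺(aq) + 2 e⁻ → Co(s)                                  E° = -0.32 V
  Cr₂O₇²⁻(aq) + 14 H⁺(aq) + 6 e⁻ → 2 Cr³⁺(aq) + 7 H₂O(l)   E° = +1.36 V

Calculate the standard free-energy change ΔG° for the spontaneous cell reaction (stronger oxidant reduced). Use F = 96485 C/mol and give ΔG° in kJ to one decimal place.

-972.6 kJ

Cr₂O₇²⁻/Cr³⁺ (E° = +1.36 V) is the cathode; Co²⁺/Co (E° = -0.32 V) is the anode, so E°cell = +1.68 V.
Balancing electrons gives n = 6 (lcm of 6 and 2).
ΔG° = −nFE° = −(6)(96485)(+1.68) = -972,569 J = -972.6 kJ.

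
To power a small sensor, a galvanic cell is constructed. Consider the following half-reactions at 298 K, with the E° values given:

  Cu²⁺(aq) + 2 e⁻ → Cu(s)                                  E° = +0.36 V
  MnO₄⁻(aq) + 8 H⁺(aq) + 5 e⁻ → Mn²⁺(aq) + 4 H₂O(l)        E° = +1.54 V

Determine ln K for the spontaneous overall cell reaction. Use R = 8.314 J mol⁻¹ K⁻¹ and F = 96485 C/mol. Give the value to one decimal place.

459.5

Cathode: MnO₄⁻/Mn²⁺; anode: Cu²⁺/Cu. E°cell = (+1.54) − (+0.36) = +1.18 V, with n = 10.
ΔG° = −nFE° = −RT ln K, so ln K = nFE°/(RT) = (10)(96485)(+1.18) / ((8.314)(298)) = 459.532.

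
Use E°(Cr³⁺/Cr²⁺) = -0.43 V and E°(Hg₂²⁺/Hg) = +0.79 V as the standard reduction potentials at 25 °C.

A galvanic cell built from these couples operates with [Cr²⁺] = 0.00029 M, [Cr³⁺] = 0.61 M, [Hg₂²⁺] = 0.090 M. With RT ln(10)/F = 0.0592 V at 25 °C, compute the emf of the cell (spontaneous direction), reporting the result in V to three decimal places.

+0.992 V

Hg₂²⁺/Hg is the cathode (higher E°), Cr³⁺/Cr²⁺ the anode: E°cell = +0.79 − (-0.43) = +1.22 V, n = 2.
Overall: Hg₂²⁺(aq) + 2 Cr²⁺(aq) → 2 Hg(l) + 2 Cr³⁺(aq)
Q = [Cr³⁺]^2 / ([Hg₂²⁺]·[Cr²⁺]^2); log Q = 7.692.
E = E° − (0.0592/n) log Q = +1.22 − (0.0592/2)(7.692) = +0.992 V.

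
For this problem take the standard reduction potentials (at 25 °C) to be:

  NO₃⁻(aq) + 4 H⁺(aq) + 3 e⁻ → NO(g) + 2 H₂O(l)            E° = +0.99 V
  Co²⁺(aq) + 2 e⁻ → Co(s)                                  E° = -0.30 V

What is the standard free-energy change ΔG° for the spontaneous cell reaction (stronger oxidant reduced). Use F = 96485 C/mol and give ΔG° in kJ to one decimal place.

-746.8 kJ

NO₃⁻/NO (E° = +0.99 V) is the cathode; Co²⁺/Co (E° = -0.30 V) is the anode, so E°cell = +1.29 V.
Balancing electrons gives n = 6 (lcm of 3 and 2).
ΔG° = −nFE° = −(6)(96485)(+1.29) = -746,794 J = -746.8 kJ.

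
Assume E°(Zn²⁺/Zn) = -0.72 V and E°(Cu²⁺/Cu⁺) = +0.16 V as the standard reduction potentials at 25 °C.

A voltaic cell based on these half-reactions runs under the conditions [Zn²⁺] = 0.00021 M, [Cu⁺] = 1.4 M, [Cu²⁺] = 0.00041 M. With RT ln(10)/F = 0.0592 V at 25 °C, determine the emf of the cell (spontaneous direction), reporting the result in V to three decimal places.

+0.780 V

Cu²⁺/Cu⁺ is the cathode (higher E°), Zn²⁺/Zn the anode: E°cell = +0.16 − (-0.72) = +0.88 V, n = 2.
Overall: 2 Cu²⁺(aq) + Zn(s) → 2 Cu⁺(aq) + Zn²⁺(aq)
Q = [Cu⁺]^2·[Zn²⁺] / ([Cu²⁺]^2); log Q = 3.389.
E = E° − (0.0592/n) log Q = +0.88 − (0.0592/2)(3.389) = +0.780 V.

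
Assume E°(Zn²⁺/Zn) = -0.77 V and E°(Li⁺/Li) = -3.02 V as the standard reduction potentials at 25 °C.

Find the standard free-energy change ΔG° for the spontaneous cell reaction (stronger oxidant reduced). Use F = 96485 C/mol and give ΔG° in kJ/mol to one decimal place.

-434.2 kJ/mol

Zn²⁺/Zn (E° = -0.77 V) is the cathode; Li⁺/Li (E° = -3.02 V) is the anode, so E°cell = +2.25 V.
Balancing electrons gives n = 2 (lcm of 2 and 1).
ΔG° = −nFE° = −(2)(96485)(+2.25) = -434,182 J = -434.2 kJ/mol.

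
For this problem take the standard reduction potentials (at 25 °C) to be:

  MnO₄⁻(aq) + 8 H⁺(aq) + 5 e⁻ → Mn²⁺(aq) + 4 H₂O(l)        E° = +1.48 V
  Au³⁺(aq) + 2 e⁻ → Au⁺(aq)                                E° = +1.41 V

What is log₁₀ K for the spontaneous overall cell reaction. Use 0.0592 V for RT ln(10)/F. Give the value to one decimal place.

11.8

Cathode: MnO₄⁻/Mn²⁺; anode: Au³⁺/Au⁺. E°cell = +0.07 V, n = 10.
log K = nE°cell / 0.0592 = (10)(+0.07) / 0.0592 = 11.8.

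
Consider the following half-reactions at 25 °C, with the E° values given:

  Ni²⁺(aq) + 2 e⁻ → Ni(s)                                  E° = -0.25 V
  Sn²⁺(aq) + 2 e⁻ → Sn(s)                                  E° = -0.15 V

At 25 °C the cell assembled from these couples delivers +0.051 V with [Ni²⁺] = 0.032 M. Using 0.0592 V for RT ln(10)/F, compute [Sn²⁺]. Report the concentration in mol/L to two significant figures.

Sn²⁺/Sn is the cathode, Ni²⁺/Ni the anode: E°cell = +0.10 V, n = 2.
Overall reaction: Sn²⁺(aq) + Ni(s) → Sn(s) + Ni²⁺(aq); Q = [Ni²⁺]^1/[Sn²⁺]^1.
From E = E° − (0.0592/n) log Q: log Q = (E° − E)·n/0.0592 = (+0.10 − (+0.051))·2/0.0592 = 1.6554.
So 1·log[Sn²⁺] = 1·log(0.032) − log Q = -1.4949 − (1.6554) = -3.1503; [Sn²⁺] = 10^(-3.1503) ≈ 0.00071 M.

0.00071 M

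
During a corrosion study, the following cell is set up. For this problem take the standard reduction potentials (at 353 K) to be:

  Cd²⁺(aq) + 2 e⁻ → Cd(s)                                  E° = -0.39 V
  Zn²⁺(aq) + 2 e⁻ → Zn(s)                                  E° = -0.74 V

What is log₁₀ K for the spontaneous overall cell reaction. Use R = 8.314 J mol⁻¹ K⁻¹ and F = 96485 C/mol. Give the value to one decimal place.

10.0

Cathode: Cd²⁺/Cd; anode: Zn²⁺/Zn. E°cell = (-0.39) − (-0.74) = +0.35 V, with n = 2.
ΔG° = −nFE° = −RT ln K, so ln K = nFE°/(RT) = (2)(96485)(+0.35) / ((8.314)(353)) = 23.013.
log₁₀ K = 23.013 / ln 10 = 10.0.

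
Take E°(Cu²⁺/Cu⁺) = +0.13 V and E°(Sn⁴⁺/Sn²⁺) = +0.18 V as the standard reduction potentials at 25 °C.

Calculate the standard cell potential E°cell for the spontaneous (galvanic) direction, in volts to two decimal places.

The Sn⁴⁺/Sn²⁺ couple has the higher reduction potential, so it is the cathode; Cu²⁺/Cu⁺ is oxidised at the anode.
E°cell = E°(cathode) − E°(anode) = (+0.18) − (+0.13) = +0.05 V.

+0.05 V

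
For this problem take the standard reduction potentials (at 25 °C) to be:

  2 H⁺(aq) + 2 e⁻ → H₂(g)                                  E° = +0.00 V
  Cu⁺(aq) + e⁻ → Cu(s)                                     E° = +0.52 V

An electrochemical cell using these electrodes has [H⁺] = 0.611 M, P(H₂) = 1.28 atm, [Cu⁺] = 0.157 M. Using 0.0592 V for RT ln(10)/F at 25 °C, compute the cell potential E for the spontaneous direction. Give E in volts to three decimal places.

Cu⁺/Cu is the cathode (higher E°), H⁺/H₂ the anode: E°cell = +0.52 − (+0.00) = +0.52 V, n = 2.
Overall: 2 Cu⁺(aq) + H₂(g) → 2 Cu(s) + 2 H⁺(aq)
Q = [H⁺]^2 / ([Cu⁺]^2·P(H₂)); log Q = 1.073.
E = E° − (0.0592/n) log Q = +0.52 − (0.0592/2)(1.073) = +0.488 V.

+0.488 V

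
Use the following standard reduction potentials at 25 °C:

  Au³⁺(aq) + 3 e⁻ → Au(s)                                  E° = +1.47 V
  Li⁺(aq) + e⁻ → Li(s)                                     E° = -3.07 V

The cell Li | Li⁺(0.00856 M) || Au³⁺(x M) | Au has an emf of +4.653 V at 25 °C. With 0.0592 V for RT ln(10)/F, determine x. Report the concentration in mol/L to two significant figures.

Au³⁺/Au is the cathode, Li⁺/Li the anode: E°cell = +4.54 V, n = 3.
Overall reaction: Au³⁺(aq) + 3 Li(s) → Au(s) + 3 Li⁺(aq); Q = [Li⁺]^3/[Au³⁺]^1.
From E = E° − (0.0592/n) log Q: log Q = (E° − E)·n/0.0592 = (+4.54 − (+4.653))·3/0.0592 = -5.7264.
So 1·log[Au³⁺] = 3·log(0.00856) − log Q = -6.2026 − (-5.7264) = -0.4762; [Au³⁺] = 10^(-0.4762) ≈ 0.33 M.

0.33 M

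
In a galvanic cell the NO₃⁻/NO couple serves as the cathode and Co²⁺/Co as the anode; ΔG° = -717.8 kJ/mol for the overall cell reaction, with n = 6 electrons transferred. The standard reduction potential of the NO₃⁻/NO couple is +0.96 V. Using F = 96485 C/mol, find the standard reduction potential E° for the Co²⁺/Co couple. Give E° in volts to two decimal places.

-0.28 V

E°cell = −ΔG°/(nF) = −(-717.8×10³)/((6)(96485)) = +1.240 V.
Since NO₃⁻/NO is the cathode and Co²⁺/Co the anode, E°cell = E°(NO₃⁻/NO) − E°(Co²⁺/Co).
So E°(Co²⁺/Co) = E°(NO₃⁻/NO) − E°cell = (+0.96) − (+1.240) = -0.28 V.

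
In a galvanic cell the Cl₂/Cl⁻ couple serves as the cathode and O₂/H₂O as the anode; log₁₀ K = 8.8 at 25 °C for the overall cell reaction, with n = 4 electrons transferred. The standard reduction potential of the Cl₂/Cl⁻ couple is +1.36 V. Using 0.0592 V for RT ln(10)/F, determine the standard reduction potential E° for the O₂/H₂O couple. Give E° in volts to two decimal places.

E°cell = (0.0592/n)·log K = (0.0592/4)(8.8) = +0.130 V.
Since Cl₂/Cl⁻ is the cathode and O₂/H₂O the anode, E°cell = E°(Cl₂/Cl⁻) − E°(O₂/H₂O).
So E°(O₂/H₂O) = E°(Cl₂/Cl⁻) − E°cell = (+1.36) − (+0.130) = +1.23 V.

+1.23 V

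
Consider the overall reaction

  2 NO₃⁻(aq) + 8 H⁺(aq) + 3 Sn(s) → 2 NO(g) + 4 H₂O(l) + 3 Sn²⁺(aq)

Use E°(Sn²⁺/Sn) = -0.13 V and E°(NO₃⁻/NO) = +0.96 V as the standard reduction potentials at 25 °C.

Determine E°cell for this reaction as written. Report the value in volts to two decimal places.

+1.09 V

The NO₃⁻/NO couple has the higher reduction potential, so it is the cathode; Sn²⁺/Sn is oxidised at the anode.
E°cell = E°(cathode) − E°(anode) = (+0.96) − (-0.13) = +1.09 V.
Since E°cell > 0, the reaction is spontaneous under standard conditions.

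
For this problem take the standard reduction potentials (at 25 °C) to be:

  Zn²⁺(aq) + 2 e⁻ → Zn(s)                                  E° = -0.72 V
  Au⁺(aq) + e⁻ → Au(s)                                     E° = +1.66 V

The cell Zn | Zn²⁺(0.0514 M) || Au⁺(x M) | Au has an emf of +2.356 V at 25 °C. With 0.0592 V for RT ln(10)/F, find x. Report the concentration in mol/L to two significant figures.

0.089 M

Au⁺/Au is the cathode, Zn²⁺/Zn the anode: E°cell = +2.38 V, n = 2.
Overall reaction: 2 Au⁺(aq) + Zn(s) → 2 Au(s) + Zn²⁺(aq); Q = [Zn²⁺]^1/[Au⁺]^2.
From E = E° − (0.0592/n) log Q: log Q = (E° − E)·n/0.0592 = (+2.38 − (+2.356))·2/0.0592 = 0.8108.
So 2·log[Au⁺] = 1·log(0.0514) − log Q = -1.2890 − (0.8108) = -2.0998; log[Au⁺] = -2.0998 / 2 = -1.0499; [Au⁺] = 10^(-1.0499) ≈ 0.089 M.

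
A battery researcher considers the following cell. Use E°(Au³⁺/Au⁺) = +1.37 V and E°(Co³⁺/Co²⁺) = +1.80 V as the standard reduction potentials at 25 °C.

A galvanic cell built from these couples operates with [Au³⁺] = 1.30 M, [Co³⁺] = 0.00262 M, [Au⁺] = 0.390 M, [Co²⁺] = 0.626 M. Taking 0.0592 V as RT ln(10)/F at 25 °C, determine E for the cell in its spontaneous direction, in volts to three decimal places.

+0.274 V

Co³⁺/Co²⁺ is the cathode (higher E°), Au³⁺/Au⁺ the anode: E°cell = +1.80 − (+1.37) = +0.43 V, n = 2.
Overall: 2 Co³⁺(aq) + Au⁺(aq) → 2 Co²⁺(aq) + Au³⁺(aq)
Q = [Co²⁺]^2·[Au³⁺] / ([Co³⁺]^2·[Au⁺]); log Q = 5.279.
E = E° − (0.0592/n) log Q = +0.43 − (0.0592/2)(5.279) = +0.274 V.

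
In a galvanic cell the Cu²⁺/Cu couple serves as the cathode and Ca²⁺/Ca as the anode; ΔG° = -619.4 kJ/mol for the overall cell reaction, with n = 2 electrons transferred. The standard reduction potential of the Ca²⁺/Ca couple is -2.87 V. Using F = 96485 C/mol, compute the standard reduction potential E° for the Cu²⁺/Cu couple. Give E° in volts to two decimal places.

+0.34 V

E°cell = −ΔG°/(nF) = −(-619.4×10³)/((2)(96485)) = +3.210 V.
Since Cu²⁺/Cu is the cathode and Ca²⁺/Ca the anode, E°cell = E°(Cu²⁺/Cu) − E°(Ca²⁺/Ca).
So E°(Cu²⁺/Cu) = E°cell + E°(Ca²⁺/Ca) = +3.210 + (-2.87) = +0.34 V.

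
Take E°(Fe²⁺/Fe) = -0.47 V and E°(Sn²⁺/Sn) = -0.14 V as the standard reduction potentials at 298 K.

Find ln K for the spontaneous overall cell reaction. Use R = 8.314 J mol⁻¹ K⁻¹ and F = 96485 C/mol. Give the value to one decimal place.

25.7

Cathode: Sn²⁺/Sn; anode: Fe²⁺/Fe. E°cell = (-0.14) − (-0.47) = +0.33 V, with n = 2.
ΔG° = −nFE° = −RT ln K, so ln K = nFE°/(RT) = (2)(96485)(+0.33) / ((8.314)(298)) = 25.703.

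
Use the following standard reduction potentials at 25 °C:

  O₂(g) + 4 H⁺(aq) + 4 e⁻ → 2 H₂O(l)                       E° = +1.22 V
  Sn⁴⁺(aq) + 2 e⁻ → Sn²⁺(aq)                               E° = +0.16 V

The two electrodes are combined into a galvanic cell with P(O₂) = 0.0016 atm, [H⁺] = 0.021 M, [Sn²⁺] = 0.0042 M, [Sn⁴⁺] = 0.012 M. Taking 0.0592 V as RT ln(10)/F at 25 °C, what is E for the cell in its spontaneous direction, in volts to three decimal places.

+0.906 V

O₂/H₂O is the cathode (higher E°), Sn⁴⁺/Sn²⁺ the anode: E°cell = +1.22 − (+0.16) = +1.06 V, n = 4.
Overall: O₂(g) + 4 H⁺(aq) + 2 Sn²⁺(aq) → 2 H₂O(l) + 2 Sn⁴⁺(aq)
Q = [Sn⁴⁺]^2 / (P(O₂)·[H⁺]^4·[Sn²⁺]^2); log Q = 10.419.
E = E° − (0.0592/n) log Q = +1.06 − (0.0592/4)(10.419) = +0.906 V.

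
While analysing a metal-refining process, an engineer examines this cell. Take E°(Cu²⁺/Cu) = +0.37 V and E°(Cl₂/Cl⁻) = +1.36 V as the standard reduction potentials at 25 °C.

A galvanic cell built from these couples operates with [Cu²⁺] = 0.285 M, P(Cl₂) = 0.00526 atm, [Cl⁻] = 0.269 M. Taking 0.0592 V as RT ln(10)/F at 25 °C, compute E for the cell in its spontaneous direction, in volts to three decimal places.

Cl₂/Cl⁻ is the cathode (higher E°), Cu²⁺/Cu the anode: E°cell = +1.36 − (+0.37) = +0.99 V, n = 2.
Overall: Cl₂(g) + Cu(s) → 2 Cl⁻(aq) + Cu²⁺(aq)
Q = [Cl⁻]^2·[Cu²⁺] / (P(Cl₂)); log Q = 0.593.
E = E° − (0.0592/n) log Q = +0.99 − (0.0592/2)(0.593) = +0.972 V.

+0.972 V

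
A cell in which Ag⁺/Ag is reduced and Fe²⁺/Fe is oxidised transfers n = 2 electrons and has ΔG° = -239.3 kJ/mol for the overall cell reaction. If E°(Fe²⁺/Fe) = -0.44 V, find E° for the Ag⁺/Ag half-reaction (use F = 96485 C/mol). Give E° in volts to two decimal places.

+0.80 V

E°cell = −ΔG°/(nF) = −(-239.3×10³)/((2)(96485)) = +1.240 V.
Since Ag⁺/Ag is the cathode and Fe²⁺/Fe the anode, E°cell = E°(Ag⁺/Ag) − E°(Fe²⁺/Fe).
So E°(Ag⁺/Ag) = E°cell + E°(Fe²⁺/Fe) = +1.240 + (-0.44) = +0.80 V.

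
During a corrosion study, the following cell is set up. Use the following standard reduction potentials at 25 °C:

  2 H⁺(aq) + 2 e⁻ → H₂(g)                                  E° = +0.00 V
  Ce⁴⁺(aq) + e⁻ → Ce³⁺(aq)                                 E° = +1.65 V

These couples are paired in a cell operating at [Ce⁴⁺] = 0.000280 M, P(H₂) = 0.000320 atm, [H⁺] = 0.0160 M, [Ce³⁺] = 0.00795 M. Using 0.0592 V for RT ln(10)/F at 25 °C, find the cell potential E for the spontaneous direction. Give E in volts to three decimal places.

+1.567 V

Ce⁴⁺/Ce³⁺ is the cathode (higher E°), H⁺/H₂ the anode: E°cell = +1.65 − (+0.00) = +1.65 V, n = 2.
Overall: 2 Ce⁴⁺(aq) + H₂(g) → 2 Ce³⁺(aq) + 2 H⁺(aq)
Q = [Ce³⁺]^2·[H⁺]^2 / ([Ce⁴⁺]^2·P(H₂)); log Q = 2.810.
E = E° − (0.0592/n) log Q = +1.65 − (0.0592/2)(2.810) = +1.567 V.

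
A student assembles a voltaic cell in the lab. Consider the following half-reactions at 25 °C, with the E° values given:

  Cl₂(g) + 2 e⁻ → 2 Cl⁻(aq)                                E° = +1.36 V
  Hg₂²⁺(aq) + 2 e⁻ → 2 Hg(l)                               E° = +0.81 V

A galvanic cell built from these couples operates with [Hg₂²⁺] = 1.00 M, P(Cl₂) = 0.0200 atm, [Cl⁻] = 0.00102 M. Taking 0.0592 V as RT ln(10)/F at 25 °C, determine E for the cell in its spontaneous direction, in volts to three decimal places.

+0.677 V

Cl₂/Cl⁻ is the cathode (higher E°), Hg₂²⁺/Hg the anode: E°cell = +1.36 − (+0.81) = +0.55 V, n = 2.
Overall: Cl₂(g) + 2 Hg(l) → 2 Cl⁻(aq) + Hg₂²⁺(aq)
Q = [Cl⁻]^2·[Hg₂²⁺] / (P(Cl₂)); log Q = -4.284.
E = E° − (0.0592/n) log Q = +0.55 − (0.0592/2)(-4.284) = +0.677 V.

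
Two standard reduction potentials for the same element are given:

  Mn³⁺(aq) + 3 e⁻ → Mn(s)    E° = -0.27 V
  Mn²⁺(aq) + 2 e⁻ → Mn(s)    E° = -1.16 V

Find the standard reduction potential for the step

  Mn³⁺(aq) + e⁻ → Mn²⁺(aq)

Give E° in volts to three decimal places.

+1.510 V

Sequential free energies add, so n₃E°₃ = n₁E°₁ + n₂E°₂.
With n₃ = 3, and the known step contributing 2×(-1.16) V, the unknown satisfies 1·E° = 3×(-0.27) − 2×(-1.16) = +1.510.
E° = +1.510 / 1 = +1.510 V.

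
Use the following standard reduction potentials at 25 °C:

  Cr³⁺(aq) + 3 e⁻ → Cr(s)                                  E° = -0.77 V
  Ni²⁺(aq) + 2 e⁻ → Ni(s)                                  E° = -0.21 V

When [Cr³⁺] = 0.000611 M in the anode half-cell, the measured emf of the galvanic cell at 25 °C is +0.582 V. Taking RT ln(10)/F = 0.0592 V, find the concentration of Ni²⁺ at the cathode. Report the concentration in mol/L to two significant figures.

Ni²⁺/Ni is the cathode, Cr³⁺/Cr the anode: E°cell = +0.56 V, n = 6.
Overall reaction: 3 Ni²⁺(aq) + 2 Cr(s) → 3 Ni(s) + 2 Cr³⁺(aq); Q = [Cr³⁺]^2/[Ni²⁺]^3.
From E = E° − (0.0592/n) log Q: log Q = (E° − E)·n/0.0592 = (+0.56 − (+0.582))·6/0.0592 = -2.2297.
So 3·log[Ni²⁺] = 2·log(0.000611) − log Q = -6.4279 − (-2.2297) = -4.1982; log[Ni²⁺] = -4.1982 / 3 = -1.3994; [Ni²⁺] = 10^(-1.3994) ≈ 0.040 M.

0.040 M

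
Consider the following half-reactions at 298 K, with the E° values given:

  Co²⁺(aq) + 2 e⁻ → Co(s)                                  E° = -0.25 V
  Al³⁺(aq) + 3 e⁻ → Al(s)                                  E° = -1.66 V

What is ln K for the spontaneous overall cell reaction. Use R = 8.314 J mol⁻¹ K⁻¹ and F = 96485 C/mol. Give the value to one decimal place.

Cathode: Co²⁺/Co; anode: Al³⁺/Al. E°cell = (-0.25) − (-1.66) = +1.41 V, with n = 6.
ΔG° = −nFE° = −RT ln K, so ln K = nFE°/(RT) = (6)(96485)(+1.41) / ((8.314)(298)) = 329.461.

329.5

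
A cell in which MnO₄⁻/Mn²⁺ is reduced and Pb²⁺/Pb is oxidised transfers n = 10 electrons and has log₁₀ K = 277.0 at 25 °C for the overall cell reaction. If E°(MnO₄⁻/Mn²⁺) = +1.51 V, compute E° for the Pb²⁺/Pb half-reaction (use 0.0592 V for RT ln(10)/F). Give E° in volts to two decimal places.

-0.13 V

E°cell = (0.0592/n)·log K = (0.0592/10)(277.0) = +1.640 V.
Since MnO₄⁻/Mn²⁺ is the cathode and Pb²⁺/Pb the anode, E°cell = E°(MnO₄⁻/Mn²⁺) − E°(Pb²⁺/Pb).
So E°(Pb²⁺/Pb) = E°(MnO₄⁻/Mn²⁺) − E°cell = (+1.51) − (+1.640) = -0.13 V.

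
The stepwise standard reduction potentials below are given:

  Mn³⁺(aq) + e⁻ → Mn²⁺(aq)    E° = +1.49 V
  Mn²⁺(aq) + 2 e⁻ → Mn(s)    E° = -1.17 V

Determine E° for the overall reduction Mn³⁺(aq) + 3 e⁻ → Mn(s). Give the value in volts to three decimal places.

Adding the free-energy changes (−nFE°) of the two steps gives −n₃FE°₃ = −n₁FE°₁ − n₂FE°₂.
E°₃ = (1×+1.49 + 2×-1.17) / 3 = (-0.850) / 3 = -0.283 V.

-0.283 V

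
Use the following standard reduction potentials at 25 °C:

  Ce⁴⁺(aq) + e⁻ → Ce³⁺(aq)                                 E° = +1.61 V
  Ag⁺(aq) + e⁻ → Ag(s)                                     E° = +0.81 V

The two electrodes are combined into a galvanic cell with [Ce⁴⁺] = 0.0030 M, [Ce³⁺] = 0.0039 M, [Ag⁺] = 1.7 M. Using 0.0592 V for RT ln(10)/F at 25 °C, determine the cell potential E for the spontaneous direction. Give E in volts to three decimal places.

+0.780 V

Ce⁴⁺/Ce³⁺ is the cathode (higher E°), Ag⁺/Ag the anode: E°cell = +1.61 − (+0.81) = +0.80 V, n = 1.
Overall: Ce⁴⁺(aq) + Ag(s) → Ce³⁺(aq) + Ag⁺(aq)
Q = [Ce³⁺]·[Ag⁺] / ([Ce⁴⁺]); log Q = 0.344.
E = E° − (0.0592/n) log Q = +0.80 − (0.0592/1)(0.344) = +0.780 V.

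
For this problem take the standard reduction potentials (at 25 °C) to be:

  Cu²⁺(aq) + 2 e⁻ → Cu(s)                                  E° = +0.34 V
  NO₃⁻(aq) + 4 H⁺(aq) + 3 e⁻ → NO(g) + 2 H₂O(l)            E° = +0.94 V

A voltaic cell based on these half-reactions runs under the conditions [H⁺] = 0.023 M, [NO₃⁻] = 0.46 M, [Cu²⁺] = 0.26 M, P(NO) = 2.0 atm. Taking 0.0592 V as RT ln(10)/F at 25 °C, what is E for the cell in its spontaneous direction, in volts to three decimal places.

NO₃⁻/NO is the cathode (higher E°), Cu²⁺/Cu the anode: E°cell = +0.94 − (+0.34) = +0.60 V, n = 6.
Overall: 2 NO₃⁻(aq) + 8 H⁺(aq) + 3 Cu(s) → 2 NO(g) + 4 H₂O(l) + 3 Cu²⁺(aq)
Q = P(NO)^2·[Cu²⁺]^3 / ([NO₃⁻]^2·[H⁺]^8); log Q = 12.628.
E = E° − (0.0592/n) log Q = +0.60 − (0.0592/6)(12.628) = +0.475 V.

+0.475 V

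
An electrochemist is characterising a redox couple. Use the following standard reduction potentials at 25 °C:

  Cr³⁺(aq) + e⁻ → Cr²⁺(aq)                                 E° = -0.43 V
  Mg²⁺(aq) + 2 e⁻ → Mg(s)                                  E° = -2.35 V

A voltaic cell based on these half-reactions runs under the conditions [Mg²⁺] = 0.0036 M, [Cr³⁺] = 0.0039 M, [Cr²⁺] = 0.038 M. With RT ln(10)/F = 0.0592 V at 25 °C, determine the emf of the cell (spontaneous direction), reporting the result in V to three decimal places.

+1.934 V

Cr³⁺/Cr²⁺ is the cathode (higher E°), Mg²⁺/Mg the anode: E°cell = -0.43 − (-2.35) = +1.92 V, n = 2.
Overall: 2 Cr³⁺(aq) + Mg(s) → 2 Cr²⁺(aq) + Mg²⁺(aq)
Q = [Cr²⁺]^2·[Mg²⁺] / ([Cr³⁺]^2); log Q = -0.466.
E = E° − (0.0592/n) log Q = +1.92 − (0.0592/2)(-0.466) = +1.934 V.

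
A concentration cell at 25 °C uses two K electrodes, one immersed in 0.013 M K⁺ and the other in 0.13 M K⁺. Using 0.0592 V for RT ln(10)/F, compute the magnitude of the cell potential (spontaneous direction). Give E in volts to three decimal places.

For a concentration cell E°cell = 0. The 0.13 M side is the cathode (reduction is favoured where [K⁺] is higher).
With n = 1, E = −(0.0592/1) log([K⁺]ₐₙ/[K⁺]꜀ₐₜ) = −(0.0592/1) log(0.013/0.13) = −(0.0592/1)(-1.000) = +0.059 V.

+0.059 V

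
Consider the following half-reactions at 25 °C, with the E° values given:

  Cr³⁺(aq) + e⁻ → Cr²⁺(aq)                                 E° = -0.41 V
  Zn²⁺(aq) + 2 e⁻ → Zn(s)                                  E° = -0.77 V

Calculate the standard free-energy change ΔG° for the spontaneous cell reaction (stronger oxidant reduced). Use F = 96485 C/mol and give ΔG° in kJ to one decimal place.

Cr³⁺/Cr²⁺ (E° = -0.41 V) is the cathode; Zn²⁺/Zn (E° = -0.77 V) is the anode, so E°cell = +0.36 V.
Balancing electrons gives n = 2 (lcm of 1 and 2).
ΔG° = −nFE° = −(2)(96485)(+0.36) = -69,469 J = -69.5 kJ.

-69.5 kJ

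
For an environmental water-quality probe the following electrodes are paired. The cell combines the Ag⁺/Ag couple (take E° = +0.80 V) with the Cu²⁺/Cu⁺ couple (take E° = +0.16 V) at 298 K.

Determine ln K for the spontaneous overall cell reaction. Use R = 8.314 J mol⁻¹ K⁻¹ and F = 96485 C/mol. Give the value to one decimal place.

24.9

Cathode: Ag⁺/Ag; anode: Cu²⁺/Cu⁺. E°cell = (+0.80) − (+0.16) = +0.64 V, with n = 1.
ΔG° = −nFE° = −RT ln K, so ln K = nFE°/(RT) = (1)(96485)(+0.64) / ((8.314)(298)) = 24.924.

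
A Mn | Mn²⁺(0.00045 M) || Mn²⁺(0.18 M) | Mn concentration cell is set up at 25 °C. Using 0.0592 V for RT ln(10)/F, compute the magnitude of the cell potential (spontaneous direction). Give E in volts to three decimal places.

+0.077 V

For a concentration cell E°cell = 0. The 0.18 M side is the cathode (reduction is favoured where [Mn²⁺] is higher).
With n = 2, E = −(0.0592/2) log([Mn²⁺]ₐₙ/[Mn²⁺]꜀ₐₜ) = −(0.0592/2) log(0.00045/0.18) = −(0.0592/2)(-2.602) = +0.077 V.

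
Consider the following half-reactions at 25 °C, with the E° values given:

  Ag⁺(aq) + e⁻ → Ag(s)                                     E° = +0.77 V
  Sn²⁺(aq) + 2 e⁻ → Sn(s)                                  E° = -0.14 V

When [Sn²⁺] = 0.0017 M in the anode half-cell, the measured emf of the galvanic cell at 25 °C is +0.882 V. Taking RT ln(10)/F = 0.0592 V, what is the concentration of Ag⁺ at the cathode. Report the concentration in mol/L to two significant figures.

Ag⁺/Ag is the cathode, Sn²⁺/Sn the anode: E°cell = +0.91 V, n = 2.
Overall reaction: 2 Ag⁺(aq) + Sn(s) → 2 Ag(s) + Sn²⁺(aq); Q = [Sn²⁺]^1/[Ag⁺]^2.
From E = E° − (0.0592/n) log Q: log Q = (E° − E)·n/0.0592 = (+0.91 − (+0.882))·2/0.0592 = 0.9459.
So 2·log[Ag⁺] = 1·log(0.0017) − log Q = -2.7696 − (0.9459) = -3.7155; log[Ag⁺] = -3.7155 / 2 = -1.8578; [Ag⁺] = 10^(-1.8578) ≈ 0.014 M.

0.014 M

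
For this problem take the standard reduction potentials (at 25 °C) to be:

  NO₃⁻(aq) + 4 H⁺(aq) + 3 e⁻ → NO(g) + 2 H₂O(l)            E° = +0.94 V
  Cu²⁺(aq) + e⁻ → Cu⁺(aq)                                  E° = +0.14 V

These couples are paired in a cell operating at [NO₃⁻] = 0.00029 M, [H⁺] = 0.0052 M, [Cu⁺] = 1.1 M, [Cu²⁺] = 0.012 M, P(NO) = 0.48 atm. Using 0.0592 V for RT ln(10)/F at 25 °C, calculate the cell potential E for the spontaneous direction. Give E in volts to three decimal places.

+0.672 V

NO₃⁻/NO is the cathode (higher E°), Cu²⁺/Cu⁺ the anode: E°cell = +0.94 − (+0.14) = +0.80 V, n = 3.
Overall: NO₃⁻(aq) + 4 H⁺(aq) + 3 Cu⁺(aq) → NO(g) + 2 H₂O(l) + 3 Cu²⁺(aq)
Q = P(NO)·[Cu²⁺]^3 / ([NO₃⁻]·[H⁺]^4·[Cu⁺]^3); log Q = 6.468.
E = E° − (0.0592/n) log Q = +0.80 − (0.0592/3)(6.468) = +0.672 V.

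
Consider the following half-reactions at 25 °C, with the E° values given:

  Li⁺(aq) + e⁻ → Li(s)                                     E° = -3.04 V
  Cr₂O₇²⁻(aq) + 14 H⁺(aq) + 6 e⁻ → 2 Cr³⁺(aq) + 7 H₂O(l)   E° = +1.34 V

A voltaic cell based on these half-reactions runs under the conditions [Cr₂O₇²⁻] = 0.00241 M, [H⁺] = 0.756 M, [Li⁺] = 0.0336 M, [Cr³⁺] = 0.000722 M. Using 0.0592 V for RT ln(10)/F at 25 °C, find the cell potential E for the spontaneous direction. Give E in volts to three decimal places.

Cr₂O₇²⁻/Cr³⁺ is the cathode (higher E°), Li⁺/Li the anode: E°cell = +1.34 − (-3.04) = +4.38 V, n = 6.
Overall: Cr₂O₇²⁻(aq) + 14 H⁺(aq) + 6 Li(s) → 2 Cr³⁺(aq) + 7 H₂O(l) + 6 Li⁺(aq)
Q = [Cr³⁺]^2·[Li⁺]^6 / ([Cr₂O₇²⁻]·[H⁺]^14); log Q = -10.806.
E = E° − (0.0592/n) log Q = +4.38 − (0.0592/6)(-10.806) = +4.487 V.

+4.487 V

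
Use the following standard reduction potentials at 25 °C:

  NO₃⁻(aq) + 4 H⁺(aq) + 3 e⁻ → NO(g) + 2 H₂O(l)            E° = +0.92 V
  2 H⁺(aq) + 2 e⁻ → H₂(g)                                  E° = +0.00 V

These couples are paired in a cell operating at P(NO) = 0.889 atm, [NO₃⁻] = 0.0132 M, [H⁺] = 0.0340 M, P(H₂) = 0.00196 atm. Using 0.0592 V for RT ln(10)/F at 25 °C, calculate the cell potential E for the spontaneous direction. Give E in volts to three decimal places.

+0.775 V

NO₃⁻/NO is the cathode (higher E°), H⁺/H₂ the anode: E°cell = +0.92 − (+0.00) = +0.92 V, n = 6.
Overall: 2 NO₃⁻(aq) + 2 H⁺(aq) + 3 H₂(g) → 2 NO(g) + 4 H₂O(l)
Q = P(NO)^2 / ([NO₃⁻]^2·[H⁺]^2·P(H₂)^3); log Q = 14.717.
E = E° − (0.0592/n) log Q = +0.92 − (0.0592/6)(14.717) = +0.775 V.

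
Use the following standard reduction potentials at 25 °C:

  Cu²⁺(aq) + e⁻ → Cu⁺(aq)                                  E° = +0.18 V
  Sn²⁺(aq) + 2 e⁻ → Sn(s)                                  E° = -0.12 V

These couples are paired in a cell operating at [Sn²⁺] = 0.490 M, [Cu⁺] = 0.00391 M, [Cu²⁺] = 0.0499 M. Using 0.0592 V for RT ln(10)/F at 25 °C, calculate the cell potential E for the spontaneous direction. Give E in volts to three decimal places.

+0.375 V

Cu²⁺/Cu⁺ is the cathode (higher E°), Sn²⁺/Sn the anode: E°cell = +0.18 − (-0.12) = +0.30 V, n = 2.
Overall: 2 Cu²⁺(aq) + Sn(s) → 2 Cu⁺(aq) + Sn²⁺(aq)
Q = [Cu⁺]^2·[Sn²⁺] / ([Cu²⁺]^2); log Q = -2.522.
E = E° − (0.0592/n) log Q = +0.30 − (0.0592/2)(-2.522) = +0.375 V.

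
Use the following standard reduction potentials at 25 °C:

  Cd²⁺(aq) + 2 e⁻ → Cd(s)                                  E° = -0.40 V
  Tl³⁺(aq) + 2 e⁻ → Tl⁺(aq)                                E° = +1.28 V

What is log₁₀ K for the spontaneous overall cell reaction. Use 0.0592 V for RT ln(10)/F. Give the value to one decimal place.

Cathode: Tl³⁺/Tl⁺; anode: Cd²⁺/Cd. E°cell = +1.68 V, n = 2.
log K = nE°cell / 0.0592 = (2)(+1.68) / 0.0592 = 56.8.

56.8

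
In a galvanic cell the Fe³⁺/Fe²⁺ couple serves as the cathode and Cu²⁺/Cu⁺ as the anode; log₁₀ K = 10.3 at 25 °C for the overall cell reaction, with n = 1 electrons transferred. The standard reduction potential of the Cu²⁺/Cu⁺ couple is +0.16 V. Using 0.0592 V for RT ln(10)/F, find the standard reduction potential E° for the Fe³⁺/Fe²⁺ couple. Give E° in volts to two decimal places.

E°cell = (0.0592/n)·log K = (0.0592/1)(10.3) = +0.610 V.
Since Fe³⁺/Fe²⁺ is the cathode and Cu²⁺/Cu⁺ the anode, E°cell = E°(Fe³⁺/Fe²⁺) − E°(Cu²⁺/Cu⁺).
So E°(Fe³⁺/Fe²⁺) = E°cell + E°(Cu²⁺/Cu⁺) = +0.610 + (+0.16) = +0.77 V.

+0.77 V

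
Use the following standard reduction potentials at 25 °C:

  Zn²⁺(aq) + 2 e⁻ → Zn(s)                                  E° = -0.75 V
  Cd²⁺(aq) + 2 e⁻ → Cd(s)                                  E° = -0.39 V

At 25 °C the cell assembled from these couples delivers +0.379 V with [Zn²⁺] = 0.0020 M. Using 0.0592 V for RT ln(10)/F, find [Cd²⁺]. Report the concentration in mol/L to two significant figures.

Cd²⁺/Cd is the cathode, Zn²⁺/Zn the anode: E°cell = +0.36 V, n = 2.
Overall reaction: Cd²⁺(aq) + Zn(s) → Cd(s) + Zn²⁺(aq); Q = [Zn²⁺]^1/[Cd²⁺]^1.
From E = E° − (0.0592/n) log Q: log Q = (E° − E)·n/0.0592 = (+0.36 − (+0.379))·2/0.0592 = -0.6419.
So 1·log[Cd²⁺] = 1·log(0.002) − log Q = -2.6990 − (-0.6419) = -2.0571; [Cd²⁺] = 10^(-2.0571) ≈ 0.0088 M.

0.0088 M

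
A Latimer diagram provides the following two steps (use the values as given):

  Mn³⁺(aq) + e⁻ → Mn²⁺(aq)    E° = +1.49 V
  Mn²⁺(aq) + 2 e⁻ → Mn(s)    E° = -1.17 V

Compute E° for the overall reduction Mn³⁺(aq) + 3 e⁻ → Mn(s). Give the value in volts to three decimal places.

Standard free energies of sequential steps add: ΔG°₃ = ΔG°₁ + ΔG°₂, so n₃E°₃ = n₁E°₁ + n₂E°₂.
E°₃ = (1×+1.49 + 2×-1.17) / 3 = (-0.850) / 3 = -0.283 V.
E° values themselves are not directly additive — weighting by electron count is essential.

-0.283 V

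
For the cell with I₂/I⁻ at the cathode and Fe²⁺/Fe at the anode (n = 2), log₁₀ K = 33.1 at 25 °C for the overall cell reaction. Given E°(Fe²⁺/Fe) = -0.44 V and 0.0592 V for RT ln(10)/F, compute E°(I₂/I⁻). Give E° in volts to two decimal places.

+0.54 V

E°cell = (0.0592/n)·log K = (0.0592/2)(33.1) = +0.980 V.
Since I₂/I⁻ is the cathode and Fe²⁺/Fe the anode, E°cell = E°(I₂/I⁻) − E°(Fe²⁺/Fe).
So E°(I₂/I⁻) = E°cell + E°(Fe²⁺/Fe) = +0.980 + (-0.44) = +0.54 V.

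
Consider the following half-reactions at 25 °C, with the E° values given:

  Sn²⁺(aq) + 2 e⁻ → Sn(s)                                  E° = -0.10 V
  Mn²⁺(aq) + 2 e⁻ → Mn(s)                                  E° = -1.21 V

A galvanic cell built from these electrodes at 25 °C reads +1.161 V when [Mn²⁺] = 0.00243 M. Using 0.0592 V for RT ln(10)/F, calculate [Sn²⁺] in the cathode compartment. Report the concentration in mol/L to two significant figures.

0.13 M

Sn²⁺/Sn is the cathode, Mn²⁺/Mn the anode: E°cell = +1.11 V, n = 2.
Overall reaction: Sn²⁺(aq) + Mn(s) → Sn(s) + Mn²⁺(aq); Q = [Mn²⁺]^1/[Sn²⁺]^1.
From E = E° − (0.0592/n) log Q: log Q = (E° − E)·n/0.0592 = (+1.11 − (+1.161))·2/0.0592 = -1.7230.
So 1·log[Sn²⁺] = 1·log(0.00243) − log Q = -2.6144 − (-1.7230) = -0.8914; [Sn²⁺] = 10^(-0.8914) ≈ 0.13 M.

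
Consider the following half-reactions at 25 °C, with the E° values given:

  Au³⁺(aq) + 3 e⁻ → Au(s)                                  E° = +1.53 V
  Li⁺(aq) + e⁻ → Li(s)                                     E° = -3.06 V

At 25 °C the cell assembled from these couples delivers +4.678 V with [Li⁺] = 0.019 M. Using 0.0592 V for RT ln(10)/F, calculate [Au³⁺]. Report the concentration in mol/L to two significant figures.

Au³⁺/Au is the cathode, Li⁺/Li the anode: E°cell = +4.59 V, n = 3.
Overall reaction: Au³⁺(aq) + 3 Li(s) → Au(s) + 3 Li⁺(aq); Q = [Li⁺]^3/[Au³⁺]^1.
From E = E° − (0.0592/n) log Q: log Q = (E° − E)·n/0.0592 = (+4.59 − (+4.678))·3/0.0592 = -4.4595.
So 1·log[Au³⁺] = 3·log(0.019) − log Q = -5.1637 − (-4.4595) = -0.7042; [Au³⁺] = 10^(-0.7042) ≈ 0.20 M.

0.20 M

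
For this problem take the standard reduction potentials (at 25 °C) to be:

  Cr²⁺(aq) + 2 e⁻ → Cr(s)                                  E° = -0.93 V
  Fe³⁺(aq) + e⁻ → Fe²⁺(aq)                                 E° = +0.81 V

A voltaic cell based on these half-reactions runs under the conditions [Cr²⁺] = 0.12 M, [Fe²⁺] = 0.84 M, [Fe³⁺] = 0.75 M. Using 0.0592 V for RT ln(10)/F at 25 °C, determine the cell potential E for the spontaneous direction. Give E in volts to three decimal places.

Fe³⁺/Fe²⁺ is the cathode (higher E°), Cr²⁺/Cr the anode: E°cell = +0.81 − (-0.93) = +1.74 V, n = 2.
Overall: 2 Fe³⁺(aq) + Cr(s) → 2 Fe²⁺(aq) + Cr²⁺(aq)
Q = [Fe²⁺]^2·[Cr²⁺] / ([Fe³⁺]^2); log Q = -0.822.
E = E° − (0.0592/n) log Q = +1.74 − (0.0592/2)(-0.822) = +1.764 V.

+1.764 V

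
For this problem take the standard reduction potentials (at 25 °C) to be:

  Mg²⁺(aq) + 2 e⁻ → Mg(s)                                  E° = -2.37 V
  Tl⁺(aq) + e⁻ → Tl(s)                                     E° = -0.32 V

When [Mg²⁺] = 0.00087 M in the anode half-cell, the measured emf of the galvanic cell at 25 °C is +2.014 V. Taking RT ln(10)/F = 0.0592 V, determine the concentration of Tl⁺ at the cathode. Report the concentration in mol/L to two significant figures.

0.0073 M

Tl⁺/Tl is the cathode, Mg²⁺/Mg the anode: E°cell = +2.05 V, n = 2.
Overall reaction: 2 Tl⁺(aq) + Mg(s) → 2 Tl(s) + Mg²⁺(aq); Q = [Mg²⁺]^1/[Tl⁺]^2.
From E = E° − (0.0592/n) log Q: log Q = (E° − E)·n/0.0592 = (+2.05 − (+2.014))·2/0.0592 = 1.2162.
So 2·log[Tl⁺] = 1·log(0.00087) − log Q = -3.0605 − (1.2162) = -4.2767; log[Tl⁺] = -4.2767 / 2 = -2.1383; [Tl⁺] = 10^(-2.1383) ≈ 0.0073 M.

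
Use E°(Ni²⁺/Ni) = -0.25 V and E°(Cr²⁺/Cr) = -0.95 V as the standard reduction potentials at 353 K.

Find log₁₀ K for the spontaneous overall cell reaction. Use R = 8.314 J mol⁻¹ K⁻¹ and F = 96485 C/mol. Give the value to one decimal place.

Cathode: Ni²⁺/Ni; anode: Cr²⁺/Cr. E°cell = (-0.25) − (-0.95) = +0.70 V, with n = 2.
ΔG° = −nFE° = −RT ln K, so ln K = nFE°/(RT) = (2)(96485)(+0.70) / ((8.314)(353)) = 46.026.
log₁₀ K = 46.026 / ln 10 = 20.0.

20.0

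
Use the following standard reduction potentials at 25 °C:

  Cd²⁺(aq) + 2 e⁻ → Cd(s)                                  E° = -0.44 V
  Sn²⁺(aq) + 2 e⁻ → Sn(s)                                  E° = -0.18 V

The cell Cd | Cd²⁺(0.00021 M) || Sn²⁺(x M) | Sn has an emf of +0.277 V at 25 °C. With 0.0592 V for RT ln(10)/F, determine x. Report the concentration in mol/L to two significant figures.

0.00079 M

Sn²⁺/Sn is the cathode, Cd²⁺/Cd the anode: E°cell = +0.26 V, n = 2.
Overall reaction: Sn²⁺(aq) + Cd(s) → Sn(s) + Cd²⁺(aq); Q = [Cd²⁺]^1/[Sn²⁺]^1.
From E = E° − (0.0592/n) log Q: log Q = (E° − E)·n/0.0592 = (+0.26 − (+0.277))·2/0.0592 = -0.5743.
So 1·log[Sn²⁺] = 1·log(0.00021) − log Q = -3.6778 − (-0.5743) = -3.1035; [Sn²⁺] = 10^(-3.1035) ≈ 0.00079 M.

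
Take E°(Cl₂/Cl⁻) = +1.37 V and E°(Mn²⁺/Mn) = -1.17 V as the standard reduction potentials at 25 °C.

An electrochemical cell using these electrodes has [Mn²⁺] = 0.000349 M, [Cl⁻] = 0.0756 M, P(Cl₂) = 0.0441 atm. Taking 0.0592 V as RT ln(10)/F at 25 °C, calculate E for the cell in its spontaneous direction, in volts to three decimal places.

+2.669 V

Cl₂/Cl⁻ is the cathode (higher E°), Mn²⁺/Mn the anode: E°cell = +1.37 − (-1.17) = +2.54 V, n = 2.
Overall: Cl₂(g) + Mn(s) → 2 Cl⁻(aq) + Mn²⁺(aq)
Q = [Cl⁻]^2·[Mn²⁺] / (P(Cl₂)); log Q = -4.345.
E = E° − (0.0592/n) log Q = +2.54 − (0.0592/2)(-4.345) = +2.669 V.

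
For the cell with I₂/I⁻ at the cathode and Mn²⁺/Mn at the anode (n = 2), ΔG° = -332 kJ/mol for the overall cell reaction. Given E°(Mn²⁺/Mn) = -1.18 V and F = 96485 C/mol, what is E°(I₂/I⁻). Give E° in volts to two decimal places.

E°cell = −ΔG°/(nF) = −(-332×10³)/((2)(96485)) = +1.720 V.
Since I₂/I⁻ is the cathode and Mn²⁺/Mn the anode, E°cell = E°(I₂/I⁻) − E°(Mn²⁺/Mn).
So E°(I₂/I⁻) = E°cell + E°(Mn²⁺/Mn) = +1.720 + (-1.18) = +0.54 V.

+0.54 V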